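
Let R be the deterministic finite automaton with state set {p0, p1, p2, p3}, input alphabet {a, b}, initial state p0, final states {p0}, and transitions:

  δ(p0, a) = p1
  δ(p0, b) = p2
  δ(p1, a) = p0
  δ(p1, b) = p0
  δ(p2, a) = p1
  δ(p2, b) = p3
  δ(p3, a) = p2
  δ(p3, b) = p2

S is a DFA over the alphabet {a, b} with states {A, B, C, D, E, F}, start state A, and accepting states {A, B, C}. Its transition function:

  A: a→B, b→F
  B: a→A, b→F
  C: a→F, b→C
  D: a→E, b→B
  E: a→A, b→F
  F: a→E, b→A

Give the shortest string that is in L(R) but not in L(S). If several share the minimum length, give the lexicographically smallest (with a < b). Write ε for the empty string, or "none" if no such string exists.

ab

The string ab is accepted by R but not by S.
No shorter string lies in the difference, and ab is the lexicographically first length-2 string in L(R) \ L(S).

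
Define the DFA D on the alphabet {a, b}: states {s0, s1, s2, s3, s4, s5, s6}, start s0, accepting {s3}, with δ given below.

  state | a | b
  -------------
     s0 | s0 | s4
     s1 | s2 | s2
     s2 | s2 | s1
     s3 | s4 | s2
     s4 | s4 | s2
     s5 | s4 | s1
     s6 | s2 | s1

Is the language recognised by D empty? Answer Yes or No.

Yes

The states reachable from the start state are {s0, s1, s2, s4}.
None of the accepting states {s3} is reachable, so no string is accepted and L(D) = ∅.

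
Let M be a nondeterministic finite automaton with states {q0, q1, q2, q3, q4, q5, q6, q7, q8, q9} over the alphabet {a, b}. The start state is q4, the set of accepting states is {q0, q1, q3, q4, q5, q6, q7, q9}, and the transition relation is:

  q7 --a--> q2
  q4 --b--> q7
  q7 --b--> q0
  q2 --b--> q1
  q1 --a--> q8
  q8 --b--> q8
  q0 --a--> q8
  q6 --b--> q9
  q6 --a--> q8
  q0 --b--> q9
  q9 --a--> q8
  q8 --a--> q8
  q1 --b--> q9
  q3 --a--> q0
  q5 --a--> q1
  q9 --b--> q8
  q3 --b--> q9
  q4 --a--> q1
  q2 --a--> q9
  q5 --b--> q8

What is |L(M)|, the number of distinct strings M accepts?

The useful subgraph on states {q0, q1, q2, q4, q7, q9} is acyclic, so L(M) is finite; the longest accepting path visits 5 useful states, giving maximum string length 4.
Counting accepting paths from q4 by length: 1 of length 0, 2 of length 1, 2 of length 2, 3 of length 3, 1 of length 4. Total 9.

9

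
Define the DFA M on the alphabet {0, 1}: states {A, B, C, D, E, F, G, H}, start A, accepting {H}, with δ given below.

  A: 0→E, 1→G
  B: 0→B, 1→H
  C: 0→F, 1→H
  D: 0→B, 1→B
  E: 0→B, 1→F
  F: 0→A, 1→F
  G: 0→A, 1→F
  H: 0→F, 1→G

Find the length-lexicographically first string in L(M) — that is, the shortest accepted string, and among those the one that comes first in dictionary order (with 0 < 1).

A breadth-first search from A reaches an accepting state first via the path A → E → B → H on input 001.
No string of length < 3 is accepted (BFS exhausts all shorter strings without reaching an accepting state), and 001 is the lexicographically least accepting string of length 3.

001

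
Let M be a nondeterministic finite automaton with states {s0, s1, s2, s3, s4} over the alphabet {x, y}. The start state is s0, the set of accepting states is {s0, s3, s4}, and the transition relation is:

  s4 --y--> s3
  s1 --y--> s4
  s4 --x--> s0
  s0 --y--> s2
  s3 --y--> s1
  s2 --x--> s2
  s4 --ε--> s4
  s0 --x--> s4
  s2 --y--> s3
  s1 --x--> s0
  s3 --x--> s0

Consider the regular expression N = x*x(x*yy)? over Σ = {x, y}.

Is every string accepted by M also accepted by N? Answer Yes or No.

No

The empty string ε is in L(M) but not in L(N).
So L(M) ⊄ L(N).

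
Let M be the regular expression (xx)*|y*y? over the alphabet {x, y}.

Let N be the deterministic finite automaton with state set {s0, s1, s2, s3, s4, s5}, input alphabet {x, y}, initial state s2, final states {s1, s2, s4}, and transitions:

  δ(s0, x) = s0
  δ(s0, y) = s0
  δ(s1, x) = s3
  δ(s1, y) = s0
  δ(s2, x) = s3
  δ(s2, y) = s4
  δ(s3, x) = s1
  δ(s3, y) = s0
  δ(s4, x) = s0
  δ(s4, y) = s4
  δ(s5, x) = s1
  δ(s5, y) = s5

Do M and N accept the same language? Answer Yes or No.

Yes

Converting the expression M to a DFA (subset construction, then merging equivalent states) gives the minimal DFA with states {m0, m1, m2, m3, m4}, start state m0, accepting states {m0, m2, m3} and transitions m0: x→m1, y→m2; m1: x→m3, y→m4; m2: x→m4, y→m2; m3: x→m1, y→m4; m4: x→m4, y→m4.
Exploring the product automaton M × N from the start pair (m0, s2), following both machines on each input symbol, reaches 5 state pairs: (m0, s2), (m1, s3), (m2, s4), (m3, s1), (m4, s0).
M accepts in {m0, m2, m3} and N accepts in {s1, s2, s4}. In every reachable pair the two components are either both accepting — (m0, s2), (m2, s4), (m3, s1) — or both non-accepting, so no string is accepted by exactly one of the machines: L(M) \ L(N) and L(N) \ L(M) are both empty.
Hence every string is accepted by M iff it is accepted by N, and the two languages coincide.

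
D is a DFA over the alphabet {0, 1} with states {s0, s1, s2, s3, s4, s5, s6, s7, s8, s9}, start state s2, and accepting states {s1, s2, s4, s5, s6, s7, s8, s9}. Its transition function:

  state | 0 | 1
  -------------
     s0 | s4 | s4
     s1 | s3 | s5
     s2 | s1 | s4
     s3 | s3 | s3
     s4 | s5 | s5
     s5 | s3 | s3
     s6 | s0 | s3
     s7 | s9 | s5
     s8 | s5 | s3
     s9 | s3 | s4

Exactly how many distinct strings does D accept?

6

The useful subgraph on states {s1, s2, s4, s5} is acyclic, so L(D) is finite; the longest accepting path visits 3 useful states, giving maximum string length 2.
Counting accepting paths from s2 by length: 1 of length 0, 2 of length 1, 3 of length 2. Total 6.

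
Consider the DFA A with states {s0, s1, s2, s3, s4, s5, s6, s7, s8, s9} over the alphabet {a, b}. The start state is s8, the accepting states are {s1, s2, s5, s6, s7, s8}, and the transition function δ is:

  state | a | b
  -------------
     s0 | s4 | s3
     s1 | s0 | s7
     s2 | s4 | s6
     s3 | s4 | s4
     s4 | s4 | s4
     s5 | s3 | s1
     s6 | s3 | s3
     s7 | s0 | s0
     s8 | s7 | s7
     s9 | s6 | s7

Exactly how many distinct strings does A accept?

3

The useful subgraph on states {s7, s8} is acyclic, so L(A) is finite; the longest accepting path visits 2 useful states, giving maximum string length 1.
Counting accepting paths from s8 by length: 1 of length 0, 2 of length 1. Total 3.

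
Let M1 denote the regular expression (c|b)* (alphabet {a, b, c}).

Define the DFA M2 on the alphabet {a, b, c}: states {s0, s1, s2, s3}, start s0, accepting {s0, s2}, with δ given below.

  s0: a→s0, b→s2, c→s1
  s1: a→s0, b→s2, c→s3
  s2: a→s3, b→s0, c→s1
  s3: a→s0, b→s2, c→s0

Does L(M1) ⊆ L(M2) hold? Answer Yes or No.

No

The string c is in L(M1) but not in L(M2).
So L(M1) ⊄ L(M2).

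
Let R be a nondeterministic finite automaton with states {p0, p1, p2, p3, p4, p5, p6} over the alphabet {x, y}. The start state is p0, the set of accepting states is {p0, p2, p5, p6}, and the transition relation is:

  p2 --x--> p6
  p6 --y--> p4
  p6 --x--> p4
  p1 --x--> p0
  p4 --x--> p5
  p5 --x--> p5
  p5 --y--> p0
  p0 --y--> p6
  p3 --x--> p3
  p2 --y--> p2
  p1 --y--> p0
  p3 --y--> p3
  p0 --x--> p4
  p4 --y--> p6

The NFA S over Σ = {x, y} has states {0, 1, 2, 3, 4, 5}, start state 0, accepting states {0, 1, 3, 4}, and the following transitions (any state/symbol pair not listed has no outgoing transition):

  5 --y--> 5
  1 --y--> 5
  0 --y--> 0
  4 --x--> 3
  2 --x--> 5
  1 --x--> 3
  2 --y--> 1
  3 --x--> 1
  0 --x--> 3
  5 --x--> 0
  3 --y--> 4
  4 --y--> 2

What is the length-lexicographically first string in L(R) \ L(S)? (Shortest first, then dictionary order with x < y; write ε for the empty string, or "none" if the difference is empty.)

The string xxy is accepted by R but not by S.
No shorter string lies in the difference, and xxy is the lexicographically first length-3 string in L(R) \ L(S).

xxy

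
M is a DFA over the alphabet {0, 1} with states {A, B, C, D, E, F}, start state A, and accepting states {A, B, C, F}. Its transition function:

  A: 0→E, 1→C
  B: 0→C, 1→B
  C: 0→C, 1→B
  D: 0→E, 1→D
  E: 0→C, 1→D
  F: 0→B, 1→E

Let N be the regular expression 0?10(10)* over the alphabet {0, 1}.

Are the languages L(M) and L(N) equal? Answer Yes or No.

The empty string ε is accepted by M but rejected by N.
So L(M) ≠ L(N).

No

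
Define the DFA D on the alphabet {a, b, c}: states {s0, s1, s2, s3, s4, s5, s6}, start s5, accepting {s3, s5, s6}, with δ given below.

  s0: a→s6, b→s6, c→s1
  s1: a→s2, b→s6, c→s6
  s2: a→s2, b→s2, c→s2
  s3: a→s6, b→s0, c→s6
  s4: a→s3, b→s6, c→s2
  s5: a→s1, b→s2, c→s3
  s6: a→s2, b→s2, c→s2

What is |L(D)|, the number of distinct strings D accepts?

10

The useful subgraph on states {s0, s1, s3, s5, s6} is acyclic, so L(D) is finite; the longest accepting path visits 5 useful states, giving maximum string length 4.
Counting accepting paths from s5 by length: 1 of length 0, 1 of length 1, 4 of length 2, 2 of length 3, 2 of length 4. Total 10.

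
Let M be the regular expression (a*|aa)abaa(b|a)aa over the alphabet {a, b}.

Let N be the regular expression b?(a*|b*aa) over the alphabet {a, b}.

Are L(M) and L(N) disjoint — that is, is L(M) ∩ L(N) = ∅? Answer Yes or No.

Yes

Converting the expression M to a DFA (subset construction, then merging equivalent states) gives the minimal DFA with states {m0, m1, m2, m3, m4, m5, m6, m7, m8}, start state m0, accepting states {m8} and transitions m0: a→m1, b→m2; m1: a→m1, b→m3; m2: a→m2, b→m2; m3: a→m4, b→m2; m4: a→m5, b→m2; m5: a→m6, b→m6; m6: a→m7, b→m2; m7: a→m8, b→m2; m8: a→m2, b→m2.
Converting the expression N to a DFA (subset construction, then merging equivalent states) gives the minimal DFA with states {n0, n1, n2, n3, n4, n5, n6}, start state n0, accepting states {n0, n1, n2, n6} and transitions n0: a→n1, b→n2; n1: a→n1, b→n3; n2: a→n1, b→n4; n3: a→n3, b→n3; n4: a→n5, b→n4; n5: a→n6, b→n3; n6: a→n3, b→n3.
Exploring the product automaton M × N from the start pair (m0, n0), following both machines on each input symbol, reaches 14 state pairs: (m0, n0), (m1, n1), (m2, n2), (m3, n3), (m2, n1), (m2, n4), (m4, n3), (m2, n3), (m2, n5), (m5, n3), (m2, n6), (m6, n3), (m7, n3), (m8, n3).
M accepts in {m8} and N accepts in {n0, n1, n2, n6}; no reachable pair has both components accepting, so no string drives both machines to acceptance simultaneously and L(M) ∩ L(N) = ∅.
So no string is accepted by both, and the intersection is empty.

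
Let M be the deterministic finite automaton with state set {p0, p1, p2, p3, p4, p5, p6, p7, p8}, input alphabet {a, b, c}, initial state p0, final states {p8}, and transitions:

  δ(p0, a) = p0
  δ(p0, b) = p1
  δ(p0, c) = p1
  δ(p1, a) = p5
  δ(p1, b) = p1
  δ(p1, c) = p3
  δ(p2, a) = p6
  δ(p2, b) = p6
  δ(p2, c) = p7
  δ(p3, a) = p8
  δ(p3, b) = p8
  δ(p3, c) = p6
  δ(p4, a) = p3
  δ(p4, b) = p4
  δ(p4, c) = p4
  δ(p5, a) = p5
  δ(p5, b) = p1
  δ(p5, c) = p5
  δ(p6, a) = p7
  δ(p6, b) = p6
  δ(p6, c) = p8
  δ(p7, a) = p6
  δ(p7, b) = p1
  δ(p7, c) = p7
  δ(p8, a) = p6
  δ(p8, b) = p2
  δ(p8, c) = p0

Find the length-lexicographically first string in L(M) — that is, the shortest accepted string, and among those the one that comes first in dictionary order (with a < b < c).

bca

A breadth-first search from p0 reaches an accepting state first via the path p0 → p1 → p3 → p8 on input bca.
No string of length < 3 is accepted (BFS exhausts all shorter strings without reaching an accepting state), and bca is the lexicographically least accepting string of length 3.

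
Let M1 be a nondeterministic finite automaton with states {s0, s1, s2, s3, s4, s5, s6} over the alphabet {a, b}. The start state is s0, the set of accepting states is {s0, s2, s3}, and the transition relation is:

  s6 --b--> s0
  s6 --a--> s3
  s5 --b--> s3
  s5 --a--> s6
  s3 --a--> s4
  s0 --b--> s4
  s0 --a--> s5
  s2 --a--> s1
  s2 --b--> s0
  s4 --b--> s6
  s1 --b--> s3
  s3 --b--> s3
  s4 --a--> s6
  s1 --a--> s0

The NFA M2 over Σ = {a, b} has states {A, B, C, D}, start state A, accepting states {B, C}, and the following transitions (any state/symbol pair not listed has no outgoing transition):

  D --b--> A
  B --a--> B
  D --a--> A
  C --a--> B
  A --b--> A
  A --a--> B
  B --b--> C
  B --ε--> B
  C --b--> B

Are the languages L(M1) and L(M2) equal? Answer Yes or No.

The empty string ε is accepted by M1 but rejected by M2.
So L(M1) ≠ L(M2).

No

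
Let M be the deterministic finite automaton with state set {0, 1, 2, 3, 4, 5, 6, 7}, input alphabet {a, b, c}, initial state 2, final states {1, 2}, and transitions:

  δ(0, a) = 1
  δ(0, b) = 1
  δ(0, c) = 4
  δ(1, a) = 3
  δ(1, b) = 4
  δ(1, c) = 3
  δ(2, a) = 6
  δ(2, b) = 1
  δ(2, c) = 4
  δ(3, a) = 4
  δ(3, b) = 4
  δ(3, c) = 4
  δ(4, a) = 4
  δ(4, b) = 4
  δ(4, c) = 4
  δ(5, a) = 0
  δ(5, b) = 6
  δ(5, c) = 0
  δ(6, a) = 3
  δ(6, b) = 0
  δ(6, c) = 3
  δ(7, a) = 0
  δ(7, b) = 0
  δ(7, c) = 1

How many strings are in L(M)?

4

The useful subgraph on states {0, 1, 2, 6} is acyclic, so L(M) is finite; the longest accepting path visits 4 useful states, giving maximum string length 3.
Counting accepting paths from 2 by length: 1 of length 0, 1 of length 1, 2 of length 3. Total 4.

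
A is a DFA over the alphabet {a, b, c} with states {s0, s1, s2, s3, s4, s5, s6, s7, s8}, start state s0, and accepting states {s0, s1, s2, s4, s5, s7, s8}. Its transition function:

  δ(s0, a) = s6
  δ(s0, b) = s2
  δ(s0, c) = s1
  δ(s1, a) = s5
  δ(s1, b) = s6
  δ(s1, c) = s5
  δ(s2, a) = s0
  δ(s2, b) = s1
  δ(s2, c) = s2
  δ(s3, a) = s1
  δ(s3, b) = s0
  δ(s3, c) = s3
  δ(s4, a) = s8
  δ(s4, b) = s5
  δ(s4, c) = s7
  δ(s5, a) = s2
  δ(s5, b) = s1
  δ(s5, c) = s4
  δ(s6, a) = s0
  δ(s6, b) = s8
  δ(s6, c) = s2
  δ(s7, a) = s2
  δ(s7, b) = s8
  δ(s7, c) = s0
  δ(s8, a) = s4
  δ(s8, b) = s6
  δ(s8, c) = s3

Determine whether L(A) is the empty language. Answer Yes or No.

No

The empty string ε is accepted: the run s0 ends in the accepting state s0.
Since at least one string is accepted, L(A) is not empty.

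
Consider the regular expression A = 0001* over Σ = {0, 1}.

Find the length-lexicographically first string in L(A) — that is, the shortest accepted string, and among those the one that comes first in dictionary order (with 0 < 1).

000

By inspection of the expression, no string of length less than 3 matches, and 000 is the lexicographically first match of length 3.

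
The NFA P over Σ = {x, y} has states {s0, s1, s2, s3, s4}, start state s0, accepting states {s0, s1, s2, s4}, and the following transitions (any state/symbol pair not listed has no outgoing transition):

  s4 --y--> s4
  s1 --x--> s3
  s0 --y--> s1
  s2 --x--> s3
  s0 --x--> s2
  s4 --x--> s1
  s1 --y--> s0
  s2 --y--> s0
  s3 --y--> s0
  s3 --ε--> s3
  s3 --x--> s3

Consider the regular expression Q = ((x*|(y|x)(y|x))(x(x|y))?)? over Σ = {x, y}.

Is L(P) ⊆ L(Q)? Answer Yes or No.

The string y is in L(P) but not in L(Q).
So L(P) ⊄ L(Q).

No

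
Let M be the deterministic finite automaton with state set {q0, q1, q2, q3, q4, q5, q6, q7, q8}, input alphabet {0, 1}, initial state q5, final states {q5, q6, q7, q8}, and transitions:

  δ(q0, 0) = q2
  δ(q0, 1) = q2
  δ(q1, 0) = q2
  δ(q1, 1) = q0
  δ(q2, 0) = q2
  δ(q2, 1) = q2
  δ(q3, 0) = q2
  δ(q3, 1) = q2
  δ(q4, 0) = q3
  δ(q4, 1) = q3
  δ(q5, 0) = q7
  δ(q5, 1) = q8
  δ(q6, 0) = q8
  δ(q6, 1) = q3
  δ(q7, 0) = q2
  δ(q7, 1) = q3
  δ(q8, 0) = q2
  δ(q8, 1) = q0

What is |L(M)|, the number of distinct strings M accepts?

The useful subgraph on states {q5, q7, q8} is acyclic, so L(M) is finite; the longest accepting path visits 2 useful states, giving maximum string length 1.
Counting accepting paths from q5 by length: 1 of length 0, 2 of length 1. Total 3.

3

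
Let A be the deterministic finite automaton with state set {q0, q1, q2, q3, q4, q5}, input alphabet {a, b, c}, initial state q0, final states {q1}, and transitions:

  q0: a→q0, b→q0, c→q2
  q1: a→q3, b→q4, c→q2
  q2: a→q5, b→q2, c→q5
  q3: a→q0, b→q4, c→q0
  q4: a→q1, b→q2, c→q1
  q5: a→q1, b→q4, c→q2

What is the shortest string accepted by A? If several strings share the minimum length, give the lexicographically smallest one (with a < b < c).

caa

A breadth-first search from q0 reaches an accepting state first via the path q0 → q2 → q5 → q1 on input caa.
No string of length < 3 is accepted (BFS exhausts all shorter strings without reaching an accepting state), and caa is the lexicographically least accepting string of length 3.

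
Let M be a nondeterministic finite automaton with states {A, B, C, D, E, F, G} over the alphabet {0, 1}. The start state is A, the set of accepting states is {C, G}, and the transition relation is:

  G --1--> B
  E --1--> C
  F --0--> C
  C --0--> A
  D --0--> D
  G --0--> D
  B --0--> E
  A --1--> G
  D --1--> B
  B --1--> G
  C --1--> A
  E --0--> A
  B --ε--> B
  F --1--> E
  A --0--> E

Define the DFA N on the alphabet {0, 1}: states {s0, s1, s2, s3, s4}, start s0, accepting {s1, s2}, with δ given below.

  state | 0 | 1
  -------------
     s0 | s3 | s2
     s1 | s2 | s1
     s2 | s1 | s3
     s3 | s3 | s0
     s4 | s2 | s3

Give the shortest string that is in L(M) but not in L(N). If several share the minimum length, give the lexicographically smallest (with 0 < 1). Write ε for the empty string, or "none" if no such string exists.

The string 01 is accepted by M but not by N.
No shorter string lies in the difference, and 01 is the lexicographically first length-2 string in L(M) \ L(N).

01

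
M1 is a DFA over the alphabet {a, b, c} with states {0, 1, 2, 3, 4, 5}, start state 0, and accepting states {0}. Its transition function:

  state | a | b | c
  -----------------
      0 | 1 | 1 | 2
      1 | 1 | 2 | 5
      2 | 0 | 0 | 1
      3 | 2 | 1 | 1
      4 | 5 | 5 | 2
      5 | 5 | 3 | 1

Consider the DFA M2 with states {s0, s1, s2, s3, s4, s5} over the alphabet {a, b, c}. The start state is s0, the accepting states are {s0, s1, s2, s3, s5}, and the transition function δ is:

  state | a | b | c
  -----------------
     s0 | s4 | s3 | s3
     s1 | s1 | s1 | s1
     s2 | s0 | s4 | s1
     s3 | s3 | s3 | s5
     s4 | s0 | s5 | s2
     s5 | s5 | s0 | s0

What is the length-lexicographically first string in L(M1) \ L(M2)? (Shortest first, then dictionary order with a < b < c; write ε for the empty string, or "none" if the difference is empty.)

ccba

The string ccba is accepted by M1 but not by M2.
No shorter string lies in the difference, and ccba is the lexicographically first length-4 string in L(M1) \ L(M2).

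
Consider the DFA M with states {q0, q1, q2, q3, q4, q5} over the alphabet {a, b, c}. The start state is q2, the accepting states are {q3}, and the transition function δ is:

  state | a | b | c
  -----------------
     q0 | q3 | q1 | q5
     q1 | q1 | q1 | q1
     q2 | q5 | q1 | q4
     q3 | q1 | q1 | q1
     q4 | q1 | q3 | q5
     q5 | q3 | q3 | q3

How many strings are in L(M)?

The useful subgraph on states {q2, q3, q4, q5} is acyclic, so L(M) is finite; the longest accepting path visits 4 useful states, giving maximum string length 3.
Counting accepting paths from q2 by length: 4 of length 2, 3 of length 3. Total 7.

7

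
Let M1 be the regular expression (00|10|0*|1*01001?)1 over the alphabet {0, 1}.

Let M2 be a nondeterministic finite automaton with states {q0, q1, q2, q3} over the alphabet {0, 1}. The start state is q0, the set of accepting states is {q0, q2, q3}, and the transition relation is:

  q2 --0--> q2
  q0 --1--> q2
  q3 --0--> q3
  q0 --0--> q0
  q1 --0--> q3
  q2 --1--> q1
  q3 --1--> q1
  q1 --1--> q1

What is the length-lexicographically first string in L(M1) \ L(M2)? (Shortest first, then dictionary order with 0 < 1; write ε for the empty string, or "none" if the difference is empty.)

101

The string 101 is accepted by M1 but not by M2.
No shorter string lies in the difference, and 101 is the lexicographically first length-3 string in L(M1) \ L(M2).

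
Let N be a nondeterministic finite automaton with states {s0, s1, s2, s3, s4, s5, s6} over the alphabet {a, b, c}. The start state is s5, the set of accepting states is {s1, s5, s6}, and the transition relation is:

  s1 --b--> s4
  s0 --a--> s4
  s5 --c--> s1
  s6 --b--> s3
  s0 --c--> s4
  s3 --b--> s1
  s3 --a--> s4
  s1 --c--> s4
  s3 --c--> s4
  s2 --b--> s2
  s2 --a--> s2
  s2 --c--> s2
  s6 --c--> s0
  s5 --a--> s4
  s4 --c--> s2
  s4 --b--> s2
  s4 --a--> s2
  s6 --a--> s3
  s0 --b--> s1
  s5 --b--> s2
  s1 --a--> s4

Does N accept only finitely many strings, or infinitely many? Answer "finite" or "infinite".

finite

The useful states (reachable from s5 and able to reach an accepting state) are {s1, s5}.
Restricted to these states the transition graph has no cycle, so every accepting path has bounded length and L is finite.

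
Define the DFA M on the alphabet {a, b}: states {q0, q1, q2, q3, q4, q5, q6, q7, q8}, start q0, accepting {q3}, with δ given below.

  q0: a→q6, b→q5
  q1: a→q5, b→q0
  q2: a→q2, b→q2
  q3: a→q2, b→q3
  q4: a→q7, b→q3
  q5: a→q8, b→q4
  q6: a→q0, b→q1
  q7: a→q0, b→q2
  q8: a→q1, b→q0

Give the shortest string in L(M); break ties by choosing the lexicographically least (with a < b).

bbb

A breadth-first search from q0 reaches an accepting state first via the path q0 → q5 → q4 → q3 on input bbb.
No string of length < 3 is accepted (BFS exhausts all shorter strings without reaching an accepting state), and bbb is the lexicographically least accepting string of length 3.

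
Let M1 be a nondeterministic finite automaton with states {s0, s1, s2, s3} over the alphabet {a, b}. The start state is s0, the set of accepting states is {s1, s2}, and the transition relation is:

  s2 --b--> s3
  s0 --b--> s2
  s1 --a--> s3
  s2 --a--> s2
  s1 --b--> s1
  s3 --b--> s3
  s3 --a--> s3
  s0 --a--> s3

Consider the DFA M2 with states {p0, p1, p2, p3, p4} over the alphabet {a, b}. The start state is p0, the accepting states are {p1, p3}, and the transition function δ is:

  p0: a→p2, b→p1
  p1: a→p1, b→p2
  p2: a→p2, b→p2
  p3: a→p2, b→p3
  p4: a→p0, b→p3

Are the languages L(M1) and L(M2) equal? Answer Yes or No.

Yes

Exploring the product automaton M1 × M2 from the start pair (s0, p0), following both machines on each input symbol, reaches 3 state pairs: (s0, p0), (s3, p2), (s2, p1).
M1 accepts in {s1, s2} and M2 accepts in {p1, p3}. In every reachable pair the two components are either both accepting — (s2, p1) — or both non-accepting, so no string is accepted by exactly one of the machines: L(M1) \ L(M2) and L(M2) \ L(M1) are both empty.
Hence every string is accepted by M1 iff it is accepted by M2, and the two languages coincide.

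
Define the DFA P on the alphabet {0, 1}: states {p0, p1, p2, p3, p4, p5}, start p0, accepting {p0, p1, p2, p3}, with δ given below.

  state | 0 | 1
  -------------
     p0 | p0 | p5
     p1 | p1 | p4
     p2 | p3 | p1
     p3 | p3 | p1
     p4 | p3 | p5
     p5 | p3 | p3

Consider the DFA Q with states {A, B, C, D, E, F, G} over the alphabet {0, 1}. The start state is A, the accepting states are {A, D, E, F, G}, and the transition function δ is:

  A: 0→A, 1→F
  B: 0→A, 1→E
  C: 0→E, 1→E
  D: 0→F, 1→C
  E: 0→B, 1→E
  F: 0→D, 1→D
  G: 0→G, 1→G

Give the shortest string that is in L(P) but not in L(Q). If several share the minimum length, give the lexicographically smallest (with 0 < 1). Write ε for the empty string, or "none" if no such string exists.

The string 101 is accepted by P but not by Q.
No shorter string lies in the difference, and 101 is the lexicographically first length-3 string in L(P) \ L(Q).

101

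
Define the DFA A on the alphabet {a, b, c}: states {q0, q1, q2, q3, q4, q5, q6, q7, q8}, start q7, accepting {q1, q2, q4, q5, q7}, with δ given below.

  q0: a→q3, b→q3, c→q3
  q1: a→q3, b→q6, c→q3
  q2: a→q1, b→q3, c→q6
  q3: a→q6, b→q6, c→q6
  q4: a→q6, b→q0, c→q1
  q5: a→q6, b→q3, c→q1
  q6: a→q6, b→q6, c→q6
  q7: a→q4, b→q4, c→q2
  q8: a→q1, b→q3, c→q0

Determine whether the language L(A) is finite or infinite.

The useful states (reachable from q7 and able to reach an accepting state) are {q1, q2, q4, q7}.
Restricted to these states the transition graph has no cycle, so every accepting path has bounded length and L is finite.

finite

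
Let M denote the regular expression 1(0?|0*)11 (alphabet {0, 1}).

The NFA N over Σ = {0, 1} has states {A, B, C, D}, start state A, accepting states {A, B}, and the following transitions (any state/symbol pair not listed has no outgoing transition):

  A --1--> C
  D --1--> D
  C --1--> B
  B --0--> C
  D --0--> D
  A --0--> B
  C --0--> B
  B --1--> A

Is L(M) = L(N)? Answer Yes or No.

No

The string 1011 is accepted by M but rejected by N.
So L(M) ≠ L(N).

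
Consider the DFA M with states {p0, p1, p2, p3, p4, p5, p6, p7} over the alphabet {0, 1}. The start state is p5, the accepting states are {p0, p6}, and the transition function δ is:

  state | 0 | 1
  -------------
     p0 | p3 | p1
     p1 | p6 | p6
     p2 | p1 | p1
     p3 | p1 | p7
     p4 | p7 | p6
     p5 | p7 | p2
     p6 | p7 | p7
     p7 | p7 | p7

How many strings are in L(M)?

The useful subgraph on states {p1, p2, p5, p6} is acyclic, so L(M) is finite; the longest accepting path visits 4 useful states, giving maximum string length 3.
Counting accepting paths from p5 by length: 4 of length 3. Total 4.

4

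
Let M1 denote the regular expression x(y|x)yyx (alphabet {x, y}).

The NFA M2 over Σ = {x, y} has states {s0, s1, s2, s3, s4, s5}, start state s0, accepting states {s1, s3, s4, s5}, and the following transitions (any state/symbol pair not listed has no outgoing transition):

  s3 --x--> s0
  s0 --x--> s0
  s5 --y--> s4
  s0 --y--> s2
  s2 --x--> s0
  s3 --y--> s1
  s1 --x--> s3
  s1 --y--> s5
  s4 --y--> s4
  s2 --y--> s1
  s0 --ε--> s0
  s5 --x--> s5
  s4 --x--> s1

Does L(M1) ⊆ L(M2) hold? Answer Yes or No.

Converting the expression M1 to a DFA (subset construction, then merging equivalent states) gives the minimal DFA with states {r0, r1, r2, r3, r4, r5, r6}, start state r0, accepting states {r6} and transitions r0: x→r1, y→r2; r1: x→r3, y→r3; r2: x→r2, y→r2; r3: x→r2, y→r4; r4: x→r2, y→r5; r5: x→r6, y→r2; r6: x→r2, y→r2.
Exploring the product automaton M1 × M2 from the start pair (r0, s0), following both machines on each input symbol, reaches 16 state pairs: (r0, s0), (r1, s0), (r2, s2), (r3, s0), (r3, s2), (r2, s0), (r2, s1), (r4, s2), (r4, s1), (r2, s3), (r2, s5), (r5, s1), (r5, s5), (r2, s4), (r6, s3), (r6, s5).
M1 accepts in {r6} and M2 accepts in {s1, s3, s4, s5}. The reachable pairs whose M1-component is accepting are (r6, s3), (r6, s5); in each of them the M2-component is accepting too, so the product for L(M1) \ L(M2) (M1-component accepting, M2-component rejecting) has no reachable accepting pair and the difference is empty.
Hence every string in L(M1) is also in L(M2).

Yes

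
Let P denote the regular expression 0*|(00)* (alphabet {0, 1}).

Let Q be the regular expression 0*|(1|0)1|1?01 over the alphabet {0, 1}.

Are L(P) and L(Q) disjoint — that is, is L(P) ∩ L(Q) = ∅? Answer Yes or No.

No

The empty string ε is accepted by both P and Q.
Hence L(P) ∩ L(Q) ≠ ∅.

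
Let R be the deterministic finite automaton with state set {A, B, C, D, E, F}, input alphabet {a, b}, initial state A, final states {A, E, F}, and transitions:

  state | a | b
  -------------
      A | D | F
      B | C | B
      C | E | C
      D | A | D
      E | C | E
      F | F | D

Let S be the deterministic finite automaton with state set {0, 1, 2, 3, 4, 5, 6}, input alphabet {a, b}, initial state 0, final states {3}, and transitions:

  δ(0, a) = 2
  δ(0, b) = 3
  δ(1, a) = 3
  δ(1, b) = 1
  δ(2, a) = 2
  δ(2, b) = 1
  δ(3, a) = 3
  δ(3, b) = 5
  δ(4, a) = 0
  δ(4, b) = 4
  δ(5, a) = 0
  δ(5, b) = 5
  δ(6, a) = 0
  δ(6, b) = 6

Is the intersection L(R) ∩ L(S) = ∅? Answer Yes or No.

The string b is accepted by both R and S.
Hence L(R) ∩ L(S) ≠ ∅.

No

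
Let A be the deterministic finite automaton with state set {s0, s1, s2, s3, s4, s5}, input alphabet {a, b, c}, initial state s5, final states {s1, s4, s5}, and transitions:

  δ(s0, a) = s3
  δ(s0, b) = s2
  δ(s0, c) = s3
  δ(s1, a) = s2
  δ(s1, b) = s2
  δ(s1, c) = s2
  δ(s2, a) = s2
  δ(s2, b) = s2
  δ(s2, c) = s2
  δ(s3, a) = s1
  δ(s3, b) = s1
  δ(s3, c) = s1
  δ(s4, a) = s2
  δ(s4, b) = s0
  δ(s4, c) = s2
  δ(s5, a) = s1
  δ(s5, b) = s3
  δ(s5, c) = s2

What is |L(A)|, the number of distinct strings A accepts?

The useful subgraph on states {s1, s3, s5} is acyclic, so L(A) is finite; the longest accepting path visits 3 useful states, giving maximum string length 2.
Counting accepting paths from s5 by length: 1 of length 0, 1 of length 1, 3 of length 2. Total 5.

5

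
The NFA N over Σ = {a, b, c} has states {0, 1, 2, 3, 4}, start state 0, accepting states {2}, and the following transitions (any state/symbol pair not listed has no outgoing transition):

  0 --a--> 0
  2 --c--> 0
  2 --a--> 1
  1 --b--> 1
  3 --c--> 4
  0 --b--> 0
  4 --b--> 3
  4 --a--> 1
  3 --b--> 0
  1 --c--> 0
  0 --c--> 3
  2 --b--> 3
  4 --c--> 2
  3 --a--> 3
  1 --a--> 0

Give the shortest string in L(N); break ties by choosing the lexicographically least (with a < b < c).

A breadth-first search from 0 reaches an accepting state first via the path 0 → 3 → 4 → 2 on input ccc.
No string of length < 3 is accepted (BFS exhausts all shorter strings without reaching an accepting state), and ccc is the lexicographically least accepting string of length 3.

ccc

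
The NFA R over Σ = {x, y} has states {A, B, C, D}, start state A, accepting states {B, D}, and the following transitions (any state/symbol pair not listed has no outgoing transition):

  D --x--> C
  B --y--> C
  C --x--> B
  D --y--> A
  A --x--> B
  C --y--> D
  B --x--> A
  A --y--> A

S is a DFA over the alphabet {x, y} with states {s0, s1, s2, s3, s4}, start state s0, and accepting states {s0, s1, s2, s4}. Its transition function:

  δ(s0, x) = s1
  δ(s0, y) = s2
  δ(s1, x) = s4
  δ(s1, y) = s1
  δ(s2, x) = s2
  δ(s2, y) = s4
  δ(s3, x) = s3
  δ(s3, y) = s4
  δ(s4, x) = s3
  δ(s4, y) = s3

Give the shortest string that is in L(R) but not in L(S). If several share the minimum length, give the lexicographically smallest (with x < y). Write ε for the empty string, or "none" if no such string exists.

The string xxx is accepted by R but not by S.
No shorter string lies in the difference, and xxx is the lexicographically first length-3 string in L(R) \ L(S).

xxx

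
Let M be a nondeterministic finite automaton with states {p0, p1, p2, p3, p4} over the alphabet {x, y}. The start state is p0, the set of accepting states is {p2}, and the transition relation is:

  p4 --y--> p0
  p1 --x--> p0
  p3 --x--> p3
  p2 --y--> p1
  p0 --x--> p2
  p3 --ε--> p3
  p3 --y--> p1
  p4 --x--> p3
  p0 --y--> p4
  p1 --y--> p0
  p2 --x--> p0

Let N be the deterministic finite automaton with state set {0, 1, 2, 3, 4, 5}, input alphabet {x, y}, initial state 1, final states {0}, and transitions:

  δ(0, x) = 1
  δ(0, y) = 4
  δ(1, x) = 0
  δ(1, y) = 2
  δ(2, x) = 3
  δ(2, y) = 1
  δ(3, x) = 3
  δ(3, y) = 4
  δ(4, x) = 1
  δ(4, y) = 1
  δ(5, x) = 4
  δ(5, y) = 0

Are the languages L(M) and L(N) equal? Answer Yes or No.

Yes

Exploring the product automaton M × N from the start pair (p0, 1), following both machines on each input symbol, reaches 5 state pairs: (p0, 1), (p2, 0), (p4, 2), (p1, 4), (p3, 3).
M accepts in {p2} and N accepts in {0}. In every reachable pair the two components are either both accepting — (p2, 0) — or both non-accepting, so no string is accepted by exactly one of the machines: L(M) \ L(N) and L(N) \ L(M) are both empty.
Hence every string is accepted by M iff it is accepted by N, and the two languages coincide.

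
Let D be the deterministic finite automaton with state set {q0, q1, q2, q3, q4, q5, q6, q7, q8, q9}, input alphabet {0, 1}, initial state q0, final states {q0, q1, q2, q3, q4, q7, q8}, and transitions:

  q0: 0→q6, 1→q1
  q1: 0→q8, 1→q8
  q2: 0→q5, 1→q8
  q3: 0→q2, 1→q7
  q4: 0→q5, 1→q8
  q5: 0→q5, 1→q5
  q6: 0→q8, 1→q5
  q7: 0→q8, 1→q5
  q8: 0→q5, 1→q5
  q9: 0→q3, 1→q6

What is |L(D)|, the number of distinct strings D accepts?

The useful subgraph on states {q0, q1, q6, q8} is acyclic, so L(D) is finite; the longest accepting path visits 3 useful states, giving maximum string length 2.
Counting accepting paths from q0 by length: 1 of length 0, 1 of length 1, 3 of length 2. Total 5.

5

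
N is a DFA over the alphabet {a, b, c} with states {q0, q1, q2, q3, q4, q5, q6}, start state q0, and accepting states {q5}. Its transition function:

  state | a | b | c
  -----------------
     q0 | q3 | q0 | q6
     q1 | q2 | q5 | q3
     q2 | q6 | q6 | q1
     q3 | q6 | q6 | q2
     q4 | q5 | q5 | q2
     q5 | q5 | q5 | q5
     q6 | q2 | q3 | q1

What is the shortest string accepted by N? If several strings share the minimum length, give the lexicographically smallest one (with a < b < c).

A breadth-first search from q0 reaches an accepting state first via the path q0 → q6 → q1 → q5 on input ccb.
No string of length < 3 is accepted (BFS exhausts all shorter strings without reaching an accepting state), and ccb is the lexicographically least accepting string of length 3.

ccb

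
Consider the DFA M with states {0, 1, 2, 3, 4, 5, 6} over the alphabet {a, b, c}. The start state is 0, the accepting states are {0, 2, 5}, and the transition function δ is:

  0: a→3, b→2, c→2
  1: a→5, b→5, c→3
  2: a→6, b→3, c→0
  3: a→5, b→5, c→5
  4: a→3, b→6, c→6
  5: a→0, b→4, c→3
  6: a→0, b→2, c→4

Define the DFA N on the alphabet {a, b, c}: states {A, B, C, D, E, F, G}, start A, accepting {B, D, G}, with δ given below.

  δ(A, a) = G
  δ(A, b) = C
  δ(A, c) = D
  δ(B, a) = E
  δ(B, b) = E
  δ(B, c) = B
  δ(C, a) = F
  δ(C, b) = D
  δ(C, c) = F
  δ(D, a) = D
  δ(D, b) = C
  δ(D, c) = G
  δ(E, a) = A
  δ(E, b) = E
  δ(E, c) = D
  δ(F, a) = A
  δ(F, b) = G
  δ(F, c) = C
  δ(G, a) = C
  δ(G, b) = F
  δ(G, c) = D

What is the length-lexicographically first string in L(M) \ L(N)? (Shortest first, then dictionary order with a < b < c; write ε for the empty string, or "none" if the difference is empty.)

ε

The empty string ε is accepted by M but not by N.
Since ε is the unique shortest string, it is the required witness.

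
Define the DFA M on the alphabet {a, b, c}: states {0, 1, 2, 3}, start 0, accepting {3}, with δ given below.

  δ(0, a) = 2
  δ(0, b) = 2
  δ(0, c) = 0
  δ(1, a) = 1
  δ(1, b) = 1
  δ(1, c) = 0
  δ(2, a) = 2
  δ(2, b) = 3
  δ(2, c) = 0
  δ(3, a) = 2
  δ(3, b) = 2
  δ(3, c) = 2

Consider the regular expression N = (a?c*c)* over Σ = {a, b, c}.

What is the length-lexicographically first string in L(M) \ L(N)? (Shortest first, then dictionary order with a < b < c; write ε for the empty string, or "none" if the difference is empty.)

ab

The string ab is accepted by M but not by N.
No shorter string lies in the difference, and ab is the lexicographically first length-2 string in L(M) \ L(N).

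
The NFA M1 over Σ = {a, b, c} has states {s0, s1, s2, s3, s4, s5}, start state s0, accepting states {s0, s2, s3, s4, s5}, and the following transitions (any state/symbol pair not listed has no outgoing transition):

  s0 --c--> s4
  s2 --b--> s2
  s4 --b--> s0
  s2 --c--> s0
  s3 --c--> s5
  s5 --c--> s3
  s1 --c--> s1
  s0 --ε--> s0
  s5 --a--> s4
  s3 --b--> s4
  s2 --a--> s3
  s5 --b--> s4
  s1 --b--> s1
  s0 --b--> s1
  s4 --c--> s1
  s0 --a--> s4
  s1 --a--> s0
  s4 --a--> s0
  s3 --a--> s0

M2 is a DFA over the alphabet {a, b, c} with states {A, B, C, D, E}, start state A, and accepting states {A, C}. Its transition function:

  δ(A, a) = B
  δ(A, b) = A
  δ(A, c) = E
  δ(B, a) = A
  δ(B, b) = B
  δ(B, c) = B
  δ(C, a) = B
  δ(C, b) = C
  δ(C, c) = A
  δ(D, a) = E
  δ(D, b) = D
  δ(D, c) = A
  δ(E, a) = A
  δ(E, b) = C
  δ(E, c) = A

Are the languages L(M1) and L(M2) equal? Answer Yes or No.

No

The string a is accepted by M1 but rejected by M2.
So L(M1) ≠ L(M2).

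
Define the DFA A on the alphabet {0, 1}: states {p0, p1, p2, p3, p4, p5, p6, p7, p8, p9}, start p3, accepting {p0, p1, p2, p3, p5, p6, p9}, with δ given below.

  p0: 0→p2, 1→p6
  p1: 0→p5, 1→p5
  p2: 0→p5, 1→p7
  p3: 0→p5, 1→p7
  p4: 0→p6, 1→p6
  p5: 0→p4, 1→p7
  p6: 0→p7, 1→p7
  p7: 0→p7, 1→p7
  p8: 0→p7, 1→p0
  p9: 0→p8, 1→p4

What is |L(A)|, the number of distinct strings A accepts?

The useful subgraph on states {p3, p4, p5, p6} is acyclic, so L(A) is finite; the longest accepting path visits 4 useful states, giving maximum string length 3.
Counting accepting paths from p3 by length: 1 of length 0, 1 of length 1, 2 of length 3. Total 4.

4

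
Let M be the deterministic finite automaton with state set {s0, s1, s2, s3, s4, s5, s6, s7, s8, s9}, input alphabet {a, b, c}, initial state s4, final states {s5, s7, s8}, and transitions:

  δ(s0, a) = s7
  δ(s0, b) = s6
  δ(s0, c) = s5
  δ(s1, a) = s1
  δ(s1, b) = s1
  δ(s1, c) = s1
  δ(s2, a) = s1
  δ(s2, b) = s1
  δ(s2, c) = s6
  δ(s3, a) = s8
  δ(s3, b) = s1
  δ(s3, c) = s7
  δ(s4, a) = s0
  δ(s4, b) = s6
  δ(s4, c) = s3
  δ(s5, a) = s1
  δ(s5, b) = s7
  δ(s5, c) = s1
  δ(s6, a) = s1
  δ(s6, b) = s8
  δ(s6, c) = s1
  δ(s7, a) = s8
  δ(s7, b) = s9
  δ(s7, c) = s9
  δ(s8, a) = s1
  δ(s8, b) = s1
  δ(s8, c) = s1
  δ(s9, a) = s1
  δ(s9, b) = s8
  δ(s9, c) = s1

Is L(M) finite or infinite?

finite

The useful states (reachable from s4 and able to reach an accepting state) are {s0, s3, s4, s5, s6, s7, s8, s9}.
Restricted to these states the transition graph has no cycle, so every accepting path has bounded length and L is finite.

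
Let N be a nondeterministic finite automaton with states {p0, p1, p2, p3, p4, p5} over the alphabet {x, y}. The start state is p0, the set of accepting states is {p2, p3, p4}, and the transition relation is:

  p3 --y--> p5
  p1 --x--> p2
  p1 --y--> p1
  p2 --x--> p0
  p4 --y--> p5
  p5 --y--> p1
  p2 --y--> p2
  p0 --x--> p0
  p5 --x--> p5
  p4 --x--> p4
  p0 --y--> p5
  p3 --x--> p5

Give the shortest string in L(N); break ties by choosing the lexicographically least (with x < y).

yyx

A breadth-first search from p0 reaches an accepting state first via the path p0 → p5 → p1 → p2 on input yyx.
No string of length < 3 is accepted (BFS exhausts all shorter strings without reaching an accepting state), and yyx is the lexicographically least accepting string of length 3.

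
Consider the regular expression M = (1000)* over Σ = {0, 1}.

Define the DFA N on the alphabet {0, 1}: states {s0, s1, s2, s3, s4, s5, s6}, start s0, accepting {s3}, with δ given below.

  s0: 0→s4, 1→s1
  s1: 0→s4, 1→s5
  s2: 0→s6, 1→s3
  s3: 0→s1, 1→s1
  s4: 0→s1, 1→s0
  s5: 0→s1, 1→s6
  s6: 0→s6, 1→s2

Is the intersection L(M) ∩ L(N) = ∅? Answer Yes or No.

Yes

Converting the expression M to a DFA (subset construction, then merging equivalent states) gives the minimal DFA with states {m0, m1, m2, m3, m4}, start state m0, accepting states {m0} and transitions m0: 0→m1, 1→m2; m1: 0→m1, 1→m1; m2: 0→m3, 1→m1; m3: 0→m4, 1→m1; m4: 0→m0, 1→m1.
Exploring the product automaton M × N from the start pair (m0, s0), following both machines on each input symbol, reaches 13 state pairs: (m0, s0), (m1, s4), (m2, s1), (m1, s1), (m1, s0), (m3, s4), (m1, s5), (m4, s1), (m1, s6), (m0, s4), (m1, s2), (m2, s0), (m1, s3).
M accepts in {m0} and N accepts in {s3}; no reachable pair has both components accepting, so no string drives both machines to acceptance simultaneously and L(M) ∩ L(N) = ∅.
So no string is accepted by both, and the intersection is empty.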